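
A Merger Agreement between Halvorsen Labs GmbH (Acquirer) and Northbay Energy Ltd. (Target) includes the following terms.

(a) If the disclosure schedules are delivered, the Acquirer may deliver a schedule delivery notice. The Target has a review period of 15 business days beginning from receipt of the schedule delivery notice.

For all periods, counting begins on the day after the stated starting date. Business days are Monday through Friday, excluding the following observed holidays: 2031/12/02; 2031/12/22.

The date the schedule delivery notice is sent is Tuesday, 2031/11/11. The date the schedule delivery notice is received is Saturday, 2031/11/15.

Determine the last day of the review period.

From Saturday, 2031/11/15, 15 business days (Nov 17, Nov 18, Nov 19, Nov 20, …, Dec 4, Dec 5, Dec 8, skipping weekends and the listed holiday on Dec 2) brings us to Monday, 2031/12/08, which is the last day of the review period.

2031/12/08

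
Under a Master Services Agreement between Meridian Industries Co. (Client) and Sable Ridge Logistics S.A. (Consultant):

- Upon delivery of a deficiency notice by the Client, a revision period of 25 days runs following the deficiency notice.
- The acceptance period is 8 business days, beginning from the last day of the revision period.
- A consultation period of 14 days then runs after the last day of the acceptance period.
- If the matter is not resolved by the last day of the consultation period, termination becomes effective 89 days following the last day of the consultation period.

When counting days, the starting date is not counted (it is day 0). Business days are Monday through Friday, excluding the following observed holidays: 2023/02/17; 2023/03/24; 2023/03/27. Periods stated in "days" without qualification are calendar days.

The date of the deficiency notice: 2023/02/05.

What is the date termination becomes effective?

2023/06/25

Adding 25 calendar days to 2023/02/05 gives 2023/03/02, which is the last day of the revision period.
The last day of the acceptance period: counting 8 business days from Thursday, 2023/03/02 (Mar 3, Mar 6, Mar 7, Mar 8, Mar 9, Mar 10, Mar 13, Mar 14, skipping weekends) reaches Tuesday, 2023/03/14.
The last day of the consultation period: 14 calendar days after 2023/03/14 is 2023/03/28.
The date termination becomes effective: 2023/03/28 + 89 days = 2023/06/25.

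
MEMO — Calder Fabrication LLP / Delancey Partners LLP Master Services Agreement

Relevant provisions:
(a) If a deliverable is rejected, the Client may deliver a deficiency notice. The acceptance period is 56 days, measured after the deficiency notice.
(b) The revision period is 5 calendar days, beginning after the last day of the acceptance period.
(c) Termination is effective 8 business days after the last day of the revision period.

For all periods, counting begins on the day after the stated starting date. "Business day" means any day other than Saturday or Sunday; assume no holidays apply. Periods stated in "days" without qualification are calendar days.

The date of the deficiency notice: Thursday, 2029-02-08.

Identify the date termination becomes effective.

The last day of the acceptance period: 2029-02-08 + 56 days = 2029-04-05.
The last day of the revision period: 2029-04-05 + 5 days = 2029-04-10.
From Tuesday, 2029-04-10, 8 business days (Apr 11, Apr 12, Apr 13, Apr 16, Apr 17, Apr 18, Apr 19, Apr 20, skipping weekends) brings us to Friday, 2029-04-20, which is the date termination becomes effective.

2029-04-20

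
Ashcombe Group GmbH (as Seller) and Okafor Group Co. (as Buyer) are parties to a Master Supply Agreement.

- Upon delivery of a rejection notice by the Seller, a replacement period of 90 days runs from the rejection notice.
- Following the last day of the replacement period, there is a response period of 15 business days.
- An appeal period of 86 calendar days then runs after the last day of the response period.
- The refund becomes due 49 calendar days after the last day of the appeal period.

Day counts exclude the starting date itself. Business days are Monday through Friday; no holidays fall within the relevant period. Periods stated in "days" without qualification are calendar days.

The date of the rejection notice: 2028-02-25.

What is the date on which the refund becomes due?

2028-10-28

The last day of the replacement period: 90 calendar days after 2028-02-25 is 2028-05-25.
The last day of the response period: counting 15 business days from Thursday, 2028-05-25 (May 26, May 29, May 30, May 31, …, Jun 13, Jun 14, Jun 15, skipping weekends) reaches Thursday, 2028-06-15.
The last day of the appeal period: 2028-06-15 + 86 days = 2028-09-09.
The date on which the refund becomes due: 2028-09-09 + 49 days = 2028-10-28.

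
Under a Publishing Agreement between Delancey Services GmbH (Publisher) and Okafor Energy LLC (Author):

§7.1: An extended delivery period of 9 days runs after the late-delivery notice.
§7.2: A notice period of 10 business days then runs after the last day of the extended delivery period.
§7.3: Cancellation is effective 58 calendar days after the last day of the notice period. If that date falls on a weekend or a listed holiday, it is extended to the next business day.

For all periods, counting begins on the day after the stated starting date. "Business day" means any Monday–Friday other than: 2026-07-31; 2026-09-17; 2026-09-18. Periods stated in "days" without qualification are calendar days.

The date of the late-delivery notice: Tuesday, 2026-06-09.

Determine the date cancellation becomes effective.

The last day of the extended delivery period: 2026-06-09 + 9 days = 2026-06-18.
The last day of the notice period: 10 business days after Thursday, 2026-06-18, skipping weekends — Jun 19, Jun 22, Jun 23, Jun 24, Jun 25, Jun 26, Jun 29, Jun 30, Jul 1, Jul 2 — lands on Thursday, 2026-07-02.
The date cancellation becomes effective: 58 calendar days after 2026-07-02 is 2026-08-29. That falls on a Saturday, so it rolls to the next business day, Monday, 2026-08-31.

2026-08-31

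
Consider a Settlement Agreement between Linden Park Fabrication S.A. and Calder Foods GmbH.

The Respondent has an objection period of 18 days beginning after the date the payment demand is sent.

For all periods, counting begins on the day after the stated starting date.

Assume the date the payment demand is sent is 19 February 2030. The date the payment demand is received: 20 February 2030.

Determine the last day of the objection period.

9 March 2030

The last day of the objection period: 19 February 2030 + 18 days = 9 March 2030.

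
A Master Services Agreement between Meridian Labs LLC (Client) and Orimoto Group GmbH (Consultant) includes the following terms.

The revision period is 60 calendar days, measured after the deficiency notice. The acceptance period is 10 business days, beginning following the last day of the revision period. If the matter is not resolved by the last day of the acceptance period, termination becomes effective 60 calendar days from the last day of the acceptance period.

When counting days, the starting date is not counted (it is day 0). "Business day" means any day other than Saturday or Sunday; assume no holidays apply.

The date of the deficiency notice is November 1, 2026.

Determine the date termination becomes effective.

The last day of the revision period: 60 calendar days after November 1, 2026 is December 31, 2026.
The last day of the acceptance period: counting 10 business days from Thursday, December 31, 2026 (Jan 1, Jan 4, Jan 5, Jan 6, Jan 7, Jan 8, Jan 11, Jan 12, Jan 13, Jan 14, skipping weekends) reaches Thursday, January 14, 2027.
The date termination becomes effective: January 14, 2027 + 60 days = March 15, 2027.

March 15, 2027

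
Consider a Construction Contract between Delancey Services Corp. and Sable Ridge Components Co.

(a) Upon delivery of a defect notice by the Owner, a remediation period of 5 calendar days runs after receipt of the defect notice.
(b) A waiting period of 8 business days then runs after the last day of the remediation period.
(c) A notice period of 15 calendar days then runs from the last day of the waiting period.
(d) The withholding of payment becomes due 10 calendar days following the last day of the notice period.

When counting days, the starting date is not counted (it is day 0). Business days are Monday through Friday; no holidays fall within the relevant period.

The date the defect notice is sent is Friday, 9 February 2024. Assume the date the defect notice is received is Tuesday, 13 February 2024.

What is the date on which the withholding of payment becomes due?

Adding 5 calendar days to 13 February 2024 gives 18 February 2024, which is the last day of the remediation period.
From Sunday, 18 February 2024, 8 business days (Feb 19, Feb 20, Feb 21, Feb 22, Feb 23, Feb 26, Feb 27, Feb 28, skipping weekends) brings us to Wednesday, 28 February 2024, which is the last day of the waiting period.
The last day of the notice period: 15 calendar days after 28 February 2024 is 14 March 2024.
The date on which the withholding of payment becomes due: 10 calendar days after 14 March 2024 is 24 March 2024.

24 March 2024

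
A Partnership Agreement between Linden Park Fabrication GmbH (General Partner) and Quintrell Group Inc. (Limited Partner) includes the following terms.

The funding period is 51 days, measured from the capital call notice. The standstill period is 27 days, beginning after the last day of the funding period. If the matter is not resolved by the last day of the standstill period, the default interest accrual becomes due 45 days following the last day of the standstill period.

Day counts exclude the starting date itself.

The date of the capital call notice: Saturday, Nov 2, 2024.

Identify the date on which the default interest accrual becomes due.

Adding 51 calendar days to Nov 2, 2024 gives Dec 23, 2024, which is the last day of the funding period.
Adding 27 calendar days to Dec 23, 2024 gives Jan 19, 2025, which is the last day of the standstill period.
The date on which the default interest accrual becomes due: 45 calendar days after Jan 19, 2025 is Mar 5, 2025.

Mar 5, 2025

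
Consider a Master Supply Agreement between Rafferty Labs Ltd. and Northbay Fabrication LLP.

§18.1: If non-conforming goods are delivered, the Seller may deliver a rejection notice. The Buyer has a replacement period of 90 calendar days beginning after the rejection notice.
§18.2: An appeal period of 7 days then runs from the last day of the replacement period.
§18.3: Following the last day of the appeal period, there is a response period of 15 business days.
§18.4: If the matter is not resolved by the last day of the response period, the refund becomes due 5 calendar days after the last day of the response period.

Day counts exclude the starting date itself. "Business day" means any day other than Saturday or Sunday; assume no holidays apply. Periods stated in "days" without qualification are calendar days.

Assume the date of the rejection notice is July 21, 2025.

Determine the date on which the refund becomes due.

The last day of the replacement period: 90 calendar days after July 21, 2025 is October 19, 2025.
The last day of the appeal period: 7 calendar days after October 19, 2025 is October 26, 2025.
From Sunday, October 26, 2025, 15 business days (Oct 27, Oct 28, Oct 29, Oct 30, …, Nov 12, Nov 13, Nov 14, skipping weekends) brings us to Friday, November 14, 2025, which is the last day of the response period.
The date on which the refund becomes due: November 14, 2025 + 5 days = November 19, 2025.

November 19, 2025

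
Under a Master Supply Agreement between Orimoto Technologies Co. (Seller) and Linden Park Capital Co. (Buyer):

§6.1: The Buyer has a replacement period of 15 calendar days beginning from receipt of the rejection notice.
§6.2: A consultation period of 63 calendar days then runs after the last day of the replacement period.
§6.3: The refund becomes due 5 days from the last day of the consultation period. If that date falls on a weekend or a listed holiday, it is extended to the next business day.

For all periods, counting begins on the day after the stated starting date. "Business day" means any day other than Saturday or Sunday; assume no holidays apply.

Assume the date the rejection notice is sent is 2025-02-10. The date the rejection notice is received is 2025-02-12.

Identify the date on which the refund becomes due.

2025-05-06

The last day of the replacement period: 2025-02-12 + 15 days = 2025-02-27.
The last day of the consultation period: 2025-02-27 + 63 days = 2025-05-01.
The date on which the refund becomes due: 5 calendar days after 2025-05-01 is 2025-05-06. 2025-05-06 is a Tuesday, so no roll-forward applies.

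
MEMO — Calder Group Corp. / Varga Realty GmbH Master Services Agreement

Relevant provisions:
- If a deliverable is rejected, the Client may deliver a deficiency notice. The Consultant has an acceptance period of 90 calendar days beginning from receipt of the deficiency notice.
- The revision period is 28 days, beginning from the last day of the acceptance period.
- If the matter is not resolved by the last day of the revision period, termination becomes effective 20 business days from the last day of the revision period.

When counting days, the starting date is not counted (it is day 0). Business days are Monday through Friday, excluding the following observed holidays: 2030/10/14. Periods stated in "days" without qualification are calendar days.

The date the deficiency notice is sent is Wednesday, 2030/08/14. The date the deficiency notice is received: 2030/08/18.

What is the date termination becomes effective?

Adding 90 calendar days to 2030/08/18 gives 2030/11/16, which is the last day of the acceptance period.
Adding 28 calendar days to 2030/11/16 gives 2030/12/14, which is the last day of the revision period.
The date termination becomes effective: 20 business days after Saturday, 2030/12/14, skipping weekends — Dec 16, Dec 17, Dec 18, Dec 19, …, Jan 8, Jan 9, Jan 10 — lands on Friday, 2031/01/10.

2031/01/10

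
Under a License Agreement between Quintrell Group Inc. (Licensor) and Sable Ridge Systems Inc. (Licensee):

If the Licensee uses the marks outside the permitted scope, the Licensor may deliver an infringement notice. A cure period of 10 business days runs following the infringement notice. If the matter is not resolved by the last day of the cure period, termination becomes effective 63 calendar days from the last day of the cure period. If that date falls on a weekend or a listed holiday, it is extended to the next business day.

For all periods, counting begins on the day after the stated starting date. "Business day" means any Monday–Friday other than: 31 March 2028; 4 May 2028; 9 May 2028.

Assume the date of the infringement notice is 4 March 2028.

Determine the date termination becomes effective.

The last day of the cure period: 10 business days after Saturday, 4 March 2028, skipping weekends — Mar 6, Mar 7, Mar 8, Mar 9, Mar 10, Mar 13, Mar 14, Mar 15, Mar 16, Mar 17 — lands on Friday, 17 March 2028.
Adding 63 calendar days to 17 March 2028 gives 19 May 2028, which is the date termination becomes effective. 19 May 2028 is a Friday and is not a listed holiday, so no roll-forward applies.

19 May 2028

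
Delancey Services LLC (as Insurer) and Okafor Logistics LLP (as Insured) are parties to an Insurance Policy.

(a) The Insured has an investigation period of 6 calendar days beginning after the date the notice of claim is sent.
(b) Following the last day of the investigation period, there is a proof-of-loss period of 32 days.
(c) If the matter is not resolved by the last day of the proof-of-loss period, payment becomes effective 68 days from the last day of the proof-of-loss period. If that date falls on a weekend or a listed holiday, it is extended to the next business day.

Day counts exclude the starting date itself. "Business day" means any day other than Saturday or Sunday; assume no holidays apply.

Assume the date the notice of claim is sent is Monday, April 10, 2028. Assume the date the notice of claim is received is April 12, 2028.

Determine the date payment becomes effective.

Adding 6 calendar days to April 10, 2028 gives April 16, 2028, which is the last day of the investigation period.
The last day of the proof-of-loss period: April 16, 2028 + 32 days = May 18, 2028.
The date payment becomes effective: May 18, 2028 + 68 days = July 25, 2028. July 25, 2028 is a Tuesday, so no roll-forward applies.

July 25, 2028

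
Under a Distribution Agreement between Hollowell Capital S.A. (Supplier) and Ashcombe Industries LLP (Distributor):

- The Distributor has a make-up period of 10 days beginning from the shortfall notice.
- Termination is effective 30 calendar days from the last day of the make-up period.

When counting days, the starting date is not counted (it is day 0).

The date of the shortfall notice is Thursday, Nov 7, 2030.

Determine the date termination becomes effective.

Dec 17, 2030

The last day of the make-up period: 10 calendar days after Nov 7, 2030 is Nov 17, 2030.
The date termination becomes effective: Nov 17, 2030 + 30 days = Dec 17, 2030.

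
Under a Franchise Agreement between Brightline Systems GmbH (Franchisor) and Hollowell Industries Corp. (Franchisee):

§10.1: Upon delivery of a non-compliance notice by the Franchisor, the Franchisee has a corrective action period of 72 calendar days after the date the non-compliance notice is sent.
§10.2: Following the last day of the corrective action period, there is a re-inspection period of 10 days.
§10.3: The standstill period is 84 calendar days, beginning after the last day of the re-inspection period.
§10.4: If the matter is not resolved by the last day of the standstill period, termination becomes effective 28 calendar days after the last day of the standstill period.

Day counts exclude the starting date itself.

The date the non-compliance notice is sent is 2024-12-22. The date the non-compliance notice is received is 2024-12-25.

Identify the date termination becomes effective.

The last day of the corrective action period: 72 calendar days after 2024-12-22 is 2025-03-04.
The last day of the re-inspection period: 10 calendar days after 2025-03-04 is 2025-03-14.
The last day of the standstill period: 2025-03-14 + 84 days = 2025-06-06.
The date termination becomes effective: 2025-06-06 + 28 days = 2025-07-04.

2025-07-04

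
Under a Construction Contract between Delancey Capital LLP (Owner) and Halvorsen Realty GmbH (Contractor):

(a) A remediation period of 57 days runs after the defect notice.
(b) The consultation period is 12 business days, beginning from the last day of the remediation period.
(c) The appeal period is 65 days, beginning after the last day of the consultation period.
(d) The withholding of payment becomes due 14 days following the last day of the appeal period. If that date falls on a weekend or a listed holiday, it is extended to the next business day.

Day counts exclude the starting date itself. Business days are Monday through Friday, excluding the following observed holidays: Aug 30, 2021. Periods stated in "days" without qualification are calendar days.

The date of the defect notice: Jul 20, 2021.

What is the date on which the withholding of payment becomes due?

Dec 20, 2021

Adding 57 calendar days to Jul 20, 2021 gives Sep 15, 2021, which is the last day of the remediation period.
The last day of the consultation period: 12 business days after Wednesday, Sep 15, 2021, skipping weekends — Sep 16, Sep 17, Sep 20, Sep 21, …, Sep 29, Sep 30, Oct 1 — lands on Friday, Oct 1, 2021.
Adding 65 calendar days to Oct 1, 2021 gives Dec 5, 2021, which is the last day of the appeal period.
The date on which the withholding of payment becomes due: Dec 5, 2021 + 14 days = Dec 19, 2021. That falls on a Sunday, so it rolls to the next business day, Monday, Dec 20, 2021.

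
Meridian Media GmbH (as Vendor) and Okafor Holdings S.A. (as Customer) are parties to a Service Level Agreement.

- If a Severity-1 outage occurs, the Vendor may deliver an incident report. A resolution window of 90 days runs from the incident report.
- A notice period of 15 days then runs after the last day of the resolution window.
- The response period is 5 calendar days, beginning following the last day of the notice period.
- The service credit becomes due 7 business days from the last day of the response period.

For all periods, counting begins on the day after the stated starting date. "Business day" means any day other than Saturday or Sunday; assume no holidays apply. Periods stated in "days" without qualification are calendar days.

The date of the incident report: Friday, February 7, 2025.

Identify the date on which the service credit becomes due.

June 6, 2025

The last day of the resolution window: 90 calendar days after February 7, 2025 is May 8, 2025.
The last day of the notice period: 15 calendar days after May 8, 2025 is May 23, 2025.
The last day of the response period: May 23, 2025 + 5 days = May 28, 2025.
The date on which the service credit becomes due: 7 business days after Wednesday, May 28, 2025, skipping weekends — May 29, May 30, Jun 2, Jun 3, Jun 4, Jun 5, Jun 6 — lands on Friday, June 6, 2025.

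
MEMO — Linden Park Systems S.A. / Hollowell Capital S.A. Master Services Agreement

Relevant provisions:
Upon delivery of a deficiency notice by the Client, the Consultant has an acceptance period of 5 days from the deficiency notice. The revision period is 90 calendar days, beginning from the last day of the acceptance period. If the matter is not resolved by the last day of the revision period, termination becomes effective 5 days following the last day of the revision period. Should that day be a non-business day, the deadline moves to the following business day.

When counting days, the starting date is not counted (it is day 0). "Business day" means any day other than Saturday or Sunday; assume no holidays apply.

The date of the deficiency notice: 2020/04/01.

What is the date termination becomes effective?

The last day of the acceptance period: 5 calendar days after 2020/04/01 is 2020/04/06.
The last day of the revision period: 2020/04/06 + 90 days = 2020/07/05.
Adding 5 calendar days to 2020/07/05 gives 2020/07/10, which is the date termination becomes effective. 2020/07/10 is a Friday, so no roll-forward applies.

2020/07/10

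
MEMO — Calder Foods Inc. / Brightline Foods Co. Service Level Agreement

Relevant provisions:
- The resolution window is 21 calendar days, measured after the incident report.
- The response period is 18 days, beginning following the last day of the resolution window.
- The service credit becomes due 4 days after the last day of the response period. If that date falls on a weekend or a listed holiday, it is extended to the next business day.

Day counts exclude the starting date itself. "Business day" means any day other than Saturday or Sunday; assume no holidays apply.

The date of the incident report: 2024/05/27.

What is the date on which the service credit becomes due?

Adding 21 calendar days to 2024/05/27 gives 2024/06/17, which is the last day of the resolution window.
The last day of the response period: 18 calendar days after 2024/06/17 is 2024/07/05.
Adding 4 calendar days to 2024/07/05 gives 2024/07/09, which is the date on which the service credit becomes due. 2024/07/09 is a Tuesday, so no roll-forward applies.

2024/07/09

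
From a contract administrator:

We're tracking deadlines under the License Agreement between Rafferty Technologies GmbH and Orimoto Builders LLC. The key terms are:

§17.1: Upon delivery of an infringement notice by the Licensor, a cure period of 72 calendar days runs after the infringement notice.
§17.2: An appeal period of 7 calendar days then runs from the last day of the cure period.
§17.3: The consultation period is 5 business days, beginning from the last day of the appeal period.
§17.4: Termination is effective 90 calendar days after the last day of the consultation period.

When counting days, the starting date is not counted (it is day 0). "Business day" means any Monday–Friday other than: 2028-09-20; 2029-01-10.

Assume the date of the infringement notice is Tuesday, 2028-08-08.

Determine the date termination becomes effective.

2029-01-31

The last day of the cure period: 72 calendar days after 2028-08-08 is 2028-10-19.
The last day of the appeal period: 2028-10-19 + 7 days = 2028-10-26.
From Thursday, 2028-10-26, 5 business days (Oct 27, Oct 30, Oct 31, Nov 1, Nov 2, skipping weekends) brings us to Thursday, 2028-11-02, which is the last day of the consultation period.
The date termination becomes effective: 90 calendar days after 2028-11-02 is 2029-01-31.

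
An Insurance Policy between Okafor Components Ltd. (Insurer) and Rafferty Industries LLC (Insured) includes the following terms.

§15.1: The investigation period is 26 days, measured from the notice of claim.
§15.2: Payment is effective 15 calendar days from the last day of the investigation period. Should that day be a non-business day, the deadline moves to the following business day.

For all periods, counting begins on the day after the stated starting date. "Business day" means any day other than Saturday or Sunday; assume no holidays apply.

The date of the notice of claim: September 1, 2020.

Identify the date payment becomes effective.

October 12, 2020

The last day of the investigation period: September 1, 2020 + 26 days = September 27, 2020.
The date payment becomes effective: September 27, 2020 + 15 days = October 12, 2020. October 12, 2020 is a Monday, so no roll-forward applies.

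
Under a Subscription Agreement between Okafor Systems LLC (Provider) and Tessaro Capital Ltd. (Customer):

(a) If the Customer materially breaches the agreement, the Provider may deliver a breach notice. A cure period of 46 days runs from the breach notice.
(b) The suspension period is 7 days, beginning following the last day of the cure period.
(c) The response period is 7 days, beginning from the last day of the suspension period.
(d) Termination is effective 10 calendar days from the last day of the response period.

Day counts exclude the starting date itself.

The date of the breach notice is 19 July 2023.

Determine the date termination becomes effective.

Adding 46 calendar days to 19 July 2023 gives 3 September 2023, which is the last day of the cure period.
The last day of the suspension period: 3 September 2023 + 7 days = 10 September 2023.
Adding 7 calendar days to 10 September 2023 gives 17 September 2023, which is the last day of the response period.
The date termination becomes effective: 17 September 2023 + 10 days = 27 September 2023.

27 September 2023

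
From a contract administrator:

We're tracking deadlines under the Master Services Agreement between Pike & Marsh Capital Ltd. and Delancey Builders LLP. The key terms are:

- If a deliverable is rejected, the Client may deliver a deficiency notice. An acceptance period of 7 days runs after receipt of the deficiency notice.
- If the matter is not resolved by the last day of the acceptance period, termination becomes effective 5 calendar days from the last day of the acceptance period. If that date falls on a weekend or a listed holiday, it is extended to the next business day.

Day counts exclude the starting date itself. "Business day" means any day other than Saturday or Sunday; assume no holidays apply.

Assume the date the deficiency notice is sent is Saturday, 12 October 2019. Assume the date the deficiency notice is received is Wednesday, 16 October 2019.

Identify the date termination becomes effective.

28 October 2019

The last day of the acceptance period: 16 October 2019 + 7 days = 23 October 2019.
The date termination becomes effective: 5 calendar days after 23 October 2019 is 28 October 2019. 28 October 2019 is a Monday, so no roll-forward applies.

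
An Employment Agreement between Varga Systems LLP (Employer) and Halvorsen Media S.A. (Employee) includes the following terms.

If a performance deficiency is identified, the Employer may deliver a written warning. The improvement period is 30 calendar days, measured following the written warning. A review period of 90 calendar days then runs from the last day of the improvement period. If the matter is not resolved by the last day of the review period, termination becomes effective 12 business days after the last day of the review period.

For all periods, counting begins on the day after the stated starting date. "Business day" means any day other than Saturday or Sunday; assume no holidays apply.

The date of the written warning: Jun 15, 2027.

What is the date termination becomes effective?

Oct 29, 2027

Adding 30 calendar days to Jun 15, 2027 gives Jul 15, 2027, which is the last day of the improvement period.
The last day of the review period: 90 calendar days after Jul 15, 2027 is Oct 13, 2027.
From Wednesday, Oct 13, 2027, 12 business days (Oct 14, Oct 15, Oct 18, Oct 19, …, Oct 27, Oct 28, Oct 29, skipping weekends) brings us to Friday, Oct 29, 2027, which is the date termination becomes effective.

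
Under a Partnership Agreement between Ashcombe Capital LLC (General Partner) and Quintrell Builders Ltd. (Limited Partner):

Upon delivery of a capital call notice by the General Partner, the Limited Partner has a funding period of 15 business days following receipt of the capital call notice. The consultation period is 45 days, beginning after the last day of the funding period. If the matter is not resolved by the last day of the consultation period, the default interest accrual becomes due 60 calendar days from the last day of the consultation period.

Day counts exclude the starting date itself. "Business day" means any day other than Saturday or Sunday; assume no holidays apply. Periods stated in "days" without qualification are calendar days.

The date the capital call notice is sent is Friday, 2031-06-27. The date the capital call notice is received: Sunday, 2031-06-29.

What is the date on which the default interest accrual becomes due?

The last day of the funding period: 15 business days after Sunday, 2031-06-29, skipping weekends — Jun 30, Jul 1, Jul 2, Jul 3, …, Jul 16, Jul 17, Jul 18 — lands on Friday, 2031-07-18.
The last day of the consultation period: 45 calendar days after 2031-07-18 is 2031-09-01.
The date on which the default interest accrual becomes due: 60 calendar days after 2031-09-01 is 2031-10-31.

2031-10-31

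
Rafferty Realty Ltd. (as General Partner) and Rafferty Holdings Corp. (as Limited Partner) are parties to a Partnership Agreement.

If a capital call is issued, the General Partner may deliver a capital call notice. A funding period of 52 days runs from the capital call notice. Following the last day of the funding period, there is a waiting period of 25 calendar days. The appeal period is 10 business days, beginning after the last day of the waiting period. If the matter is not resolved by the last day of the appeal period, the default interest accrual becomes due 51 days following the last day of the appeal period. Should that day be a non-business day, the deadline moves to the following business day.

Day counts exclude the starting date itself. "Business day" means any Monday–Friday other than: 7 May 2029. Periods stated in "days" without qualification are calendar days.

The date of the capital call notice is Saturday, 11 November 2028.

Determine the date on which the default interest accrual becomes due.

2 April 2029

The last day of the funding period: 52 calendar days after 11 November 2028 is 2 January 2029.
Adding 25 calendar days to 2 January 2029 gives 27 January 2029, which is the last day of the waiting period.
The last day of the appeal period: counting 10 business days from Saturday, 27 January 2029 (Jan 29, Jan 30, Jan 31, Feb 1, Feb 2, Feb 5, Feb 6, Feb 7, Feb 8, Feb 9, skipping weekends) reaches Friday, 9 February 2029.
The date on which the default interest accrual becomes due: 9 February 2029 + 51 days = 1 April 2029. That falls on a Sunday, so it rolls to the next business day, Monday, 2 April 2029.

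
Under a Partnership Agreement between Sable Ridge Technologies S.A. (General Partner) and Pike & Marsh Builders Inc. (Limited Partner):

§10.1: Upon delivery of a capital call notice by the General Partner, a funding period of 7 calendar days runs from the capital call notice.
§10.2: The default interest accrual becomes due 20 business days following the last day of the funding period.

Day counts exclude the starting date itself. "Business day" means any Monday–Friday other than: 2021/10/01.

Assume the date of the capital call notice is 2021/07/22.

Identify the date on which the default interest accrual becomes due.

2021/08/26

Adding 7 calendar days to 2021/07/22 gives 2021/07/29, which is the last day of the funding period.
The date on which the default interest accrual becomes due: counting 20 business days from Thursday, 2021/07/29 (Jul 30, Aug 2, Aug 3, Aug 4, …, Aug 24, Aug 25, Aug 26, skipping weekends) reaches Thursday, 2021/08/26.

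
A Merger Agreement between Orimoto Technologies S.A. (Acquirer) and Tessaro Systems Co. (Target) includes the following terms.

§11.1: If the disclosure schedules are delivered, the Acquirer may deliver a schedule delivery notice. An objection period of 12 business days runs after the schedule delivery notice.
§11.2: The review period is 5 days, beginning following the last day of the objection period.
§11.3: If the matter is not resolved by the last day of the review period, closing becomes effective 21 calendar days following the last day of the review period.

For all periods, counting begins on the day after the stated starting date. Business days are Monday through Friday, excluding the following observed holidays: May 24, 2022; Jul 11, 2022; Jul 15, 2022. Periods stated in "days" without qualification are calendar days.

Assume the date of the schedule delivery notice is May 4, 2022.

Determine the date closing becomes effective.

Jun 15, 2022

The last day of the objection period: counting 12 business days from Wednesday, May 4, 2022 (May 5, May 6, May 9, May 10, …, May 18, May 19, May 20, skipping weekends) reaches Friday, May 20, 2022.
The last day of the review period: 5 calendar days after May 20, 2022 is May 25, 2022.
The date closing becomes effective: 21 calendar days after May 25, 2022 is Jun 15, 2022.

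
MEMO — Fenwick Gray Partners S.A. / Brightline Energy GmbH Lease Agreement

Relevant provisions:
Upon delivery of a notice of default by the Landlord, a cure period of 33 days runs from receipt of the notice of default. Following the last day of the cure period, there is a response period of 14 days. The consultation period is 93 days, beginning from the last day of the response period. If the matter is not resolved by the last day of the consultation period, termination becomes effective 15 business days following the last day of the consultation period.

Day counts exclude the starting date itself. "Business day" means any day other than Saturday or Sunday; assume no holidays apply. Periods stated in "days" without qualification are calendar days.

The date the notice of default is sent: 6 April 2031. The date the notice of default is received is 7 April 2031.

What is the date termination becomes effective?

15 September 2031

The last day of the cure period: 7 April 2031 + 33 days = 10 May 2031.
The last day of the response period: 10 May 2031 + 14 days = 24 May 2031.
The last day of the consultation period: 93 calendar days after 24 May 2031 is 25 August 2031.
From Monday, 25 August 2031, 15 business days (Aug 26, Aug 27, Aug 28, Aug 29, …, Sep 11, Sep 12, Sep 15, skipping weekends) brings us to Monday, 15 September 2031, which is the date termination becomes effective.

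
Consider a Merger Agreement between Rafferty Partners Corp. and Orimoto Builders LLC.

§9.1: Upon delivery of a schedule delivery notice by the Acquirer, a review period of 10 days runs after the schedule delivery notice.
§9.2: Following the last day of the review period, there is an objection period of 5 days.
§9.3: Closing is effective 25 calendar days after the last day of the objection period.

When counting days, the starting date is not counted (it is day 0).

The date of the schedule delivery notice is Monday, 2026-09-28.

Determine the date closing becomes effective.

The last day of the review period: 2026-09-28 + 10 days = 2026-10-08.
The last day of the objection period: 2026-10-08 + 5 days = 2026-10-13.
The date closing becomes effective: 2026-10-13 + 25 days = 2026-11-07.

2026-11-07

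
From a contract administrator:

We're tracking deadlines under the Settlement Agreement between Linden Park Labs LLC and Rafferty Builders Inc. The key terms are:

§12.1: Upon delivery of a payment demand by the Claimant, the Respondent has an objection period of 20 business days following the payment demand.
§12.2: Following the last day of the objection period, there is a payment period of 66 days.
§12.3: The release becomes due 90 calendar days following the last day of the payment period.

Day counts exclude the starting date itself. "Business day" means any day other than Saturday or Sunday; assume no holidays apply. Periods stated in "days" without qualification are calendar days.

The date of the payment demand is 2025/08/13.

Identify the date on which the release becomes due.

From Wednesday, 2025/08/13, 20 business days (Aug 14, Aug 15, Aug 18, Aug 19, …, Sep 8, Sep 9, Sep 10, skipping weekends) brings us to Wednesday, 2025/09/10, which is the last day of the objection period.
The last day of the payment period: 66 calendar days after 2025/09/10 is 2025/11/15.
The date on which the release becomes due: 90 calendar days after 2025/11/15 is 2026/02/13.

2026/02/13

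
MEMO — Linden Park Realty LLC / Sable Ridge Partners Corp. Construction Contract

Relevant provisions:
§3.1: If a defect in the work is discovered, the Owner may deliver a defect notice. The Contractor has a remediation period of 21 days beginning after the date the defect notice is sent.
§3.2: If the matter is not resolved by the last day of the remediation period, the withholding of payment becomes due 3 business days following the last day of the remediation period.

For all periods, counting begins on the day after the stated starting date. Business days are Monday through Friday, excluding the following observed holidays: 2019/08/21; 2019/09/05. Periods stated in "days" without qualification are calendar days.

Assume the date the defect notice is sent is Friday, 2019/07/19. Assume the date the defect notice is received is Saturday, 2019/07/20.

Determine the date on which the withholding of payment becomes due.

2019/08/14

Adding 21 calendar days to 2019/07/19 gives 2019/08/09, which is the last day of the remediation period.
From Friday, 2019/08/09, 3 business days (Aug 12, Aug 13, Aug 14, skipping weekends) brings us to Wednesday, 2019/08/14, which is the date on which the withholding of payment becomes due.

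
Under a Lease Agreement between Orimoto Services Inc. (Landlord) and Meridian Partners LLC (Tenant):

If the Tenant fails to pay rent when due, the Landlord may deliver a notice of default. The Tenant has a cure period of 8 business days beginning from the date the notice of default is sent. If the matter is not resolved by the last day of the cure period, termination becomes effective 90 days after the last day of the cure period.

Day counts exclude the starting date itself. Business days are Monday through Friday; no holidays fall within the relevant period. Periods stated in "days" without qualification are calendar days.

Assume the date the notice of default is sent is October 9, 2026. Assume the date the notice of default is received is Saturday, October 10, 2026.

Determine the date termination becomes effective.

January 19, 2027

The last day of the cure period: counting 8 business days from Friday, October 9, 2026 (Oct 12, Oct 13, Oct 14, Oct 15, Oct 16, Oct 19, Oct 20, Oct 21, skipping weekends) reaches Wednesday, October 21, 2026.
The date termination becomes effective: October 21, 2026 + 90 days = January 19, 2027.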